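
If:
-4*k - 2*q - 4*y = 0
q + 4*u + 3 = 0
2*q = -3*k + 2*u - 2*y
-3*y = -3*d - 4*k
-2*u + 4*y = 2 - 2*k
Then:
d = -3/2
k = 1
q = -5/3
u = -1/3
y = -1/6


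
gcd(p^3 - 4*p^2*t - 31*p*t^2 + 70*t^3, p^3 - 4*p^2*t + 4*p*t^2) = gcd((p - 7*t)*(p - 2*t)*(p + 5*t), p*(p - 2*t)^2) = p - 2*t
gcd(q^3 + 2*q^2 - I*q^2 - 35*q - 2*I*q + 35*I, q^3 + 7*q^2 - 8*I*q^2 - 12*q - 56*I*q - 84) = q + 7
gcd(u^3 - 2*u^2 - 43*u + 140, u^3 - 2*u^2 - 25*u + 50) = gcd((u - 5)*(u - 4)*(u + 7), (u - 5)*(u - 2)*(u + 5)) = u - 5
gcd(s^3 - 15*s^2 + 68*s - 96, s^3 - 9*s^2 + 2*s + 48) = s^2 - 11*s + 24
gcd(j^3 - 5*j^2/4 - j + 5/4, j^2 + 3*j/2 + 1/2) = j + 1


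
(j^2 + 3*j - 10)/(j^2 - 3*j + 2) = (j + 5)/(j - 1)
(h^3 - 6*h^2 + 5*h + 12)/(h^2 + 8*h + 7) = (h^2 - 7*h + 12)/(h + 7)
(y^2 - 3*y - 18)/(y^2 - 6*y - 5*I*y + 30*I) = (y + 3)/(y - 5*I)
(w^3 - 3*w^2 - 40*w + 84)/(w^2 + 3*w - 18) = (w^2 - 9*w + 14)/(w - 3)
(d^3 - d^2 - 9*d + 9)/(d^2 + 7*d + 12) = (d^2 - 4*d + 3)/(d + 4)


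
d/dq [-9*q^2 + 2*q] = 2 - 18*q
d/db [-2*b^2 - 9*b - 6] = -4*b - 9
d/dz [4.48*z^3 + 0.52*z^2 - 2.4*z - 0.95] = 13.44*z^2 + 1.04*z - 2.4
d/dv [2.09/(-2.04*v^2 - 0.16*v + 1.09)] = (8.5272*v + 0.3344)/(2.04*v^2 + 0.16*v - 1.09)^2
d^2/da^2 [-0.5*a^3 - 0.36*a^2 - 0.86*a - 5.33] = -3.0*a - 0.72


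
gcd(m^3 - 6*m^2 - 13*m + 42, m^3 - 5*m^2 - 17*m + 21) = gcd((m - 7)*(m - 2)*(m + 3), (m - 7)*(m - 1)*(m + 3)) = m^2 - 4*m - 21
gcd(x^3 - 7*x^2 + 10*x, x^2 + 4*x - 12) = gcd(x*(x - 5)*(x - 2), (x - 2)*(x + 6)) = x - 2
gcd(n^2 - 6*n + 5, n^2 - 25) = n - 5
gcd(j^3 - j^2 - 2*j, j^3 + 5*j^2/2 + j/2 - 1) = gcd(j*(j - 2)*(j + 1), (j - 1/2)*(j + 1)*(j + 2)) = j + 1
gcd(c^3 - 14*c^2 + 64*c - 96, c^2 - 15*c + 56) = 1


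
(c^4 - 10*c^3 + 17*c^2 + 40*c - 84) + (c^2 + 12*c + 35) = c^4 - 10*c^3 + 18*c^2 + 52*c - 49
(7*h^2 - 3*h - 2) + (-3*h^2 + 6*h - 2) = 4*h^2 + 3*h - 4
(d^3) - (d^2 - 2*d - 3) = d^3 - d^2 + 2*d + 3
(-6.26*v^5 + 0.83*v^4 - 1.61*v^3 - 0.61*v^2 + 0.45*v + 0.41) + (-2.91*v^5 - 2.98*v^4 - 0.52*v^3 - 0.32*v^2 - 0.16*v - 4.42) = -9.17*v^5 - 2.15*v^4 - 2.13*v^3 - 0.93*v^2 + 0.29*v - 4.01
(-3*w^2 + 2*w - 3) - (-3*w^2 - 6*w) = 8*w - 3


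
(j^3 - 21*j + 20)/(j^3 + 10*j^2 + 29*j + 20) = (j^2 - 5*j + 4)/(j^2 + 5*j + 4)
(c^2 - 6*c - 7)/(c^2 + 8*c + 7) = (c - 7)/(c + 7)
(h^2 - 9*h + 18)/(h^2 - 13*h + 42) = (h - 3)/(h - 7)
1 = 1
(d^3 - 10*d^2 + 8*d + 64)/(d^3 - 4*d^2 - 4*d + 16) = (d - 8)/(d - 2)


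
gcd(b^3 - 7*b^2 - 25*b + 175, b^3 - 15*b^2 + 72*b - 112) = b - 7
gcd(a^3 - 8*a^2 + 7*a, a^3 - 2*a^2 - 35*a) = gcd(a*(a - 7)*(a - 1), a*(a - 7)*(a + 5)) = a^2 - 7*a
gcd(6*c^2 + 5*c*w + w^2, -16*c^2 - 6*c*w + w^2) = 2*c + w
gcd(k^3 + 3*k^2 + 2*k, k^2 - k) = k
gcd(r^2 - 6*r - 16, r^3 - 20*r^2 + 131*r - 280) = r - 8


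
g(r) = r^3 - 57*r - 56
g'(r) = 3*r^2 - 57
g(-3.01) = 88.30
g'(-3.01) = -29.82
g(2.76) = -192.30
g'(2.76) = -34.15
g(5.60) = -199.58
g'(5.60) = 37.08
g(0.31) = -73.64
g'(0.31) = -56.71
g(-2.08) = 53.56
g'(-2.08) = -44.02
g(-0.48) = -28.75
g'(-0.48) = -56.31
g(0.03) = -57.71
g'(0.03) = -57.00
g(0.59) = -89.42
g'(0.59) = -55.96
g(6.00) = -182.00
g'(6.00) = 51.00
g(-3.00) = 88.00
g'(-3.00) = -30.00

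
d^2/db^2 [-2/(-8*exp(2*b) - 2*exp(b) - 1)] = 4*(4*(8*exp(b) + 1)^2*exp(b) - (16*exp(b) + 1)*(8*exp(2*b) + 2*exp(b) + 1))*exp(b)/(8*exp(2*b) + 2*exp(b) + 1)^3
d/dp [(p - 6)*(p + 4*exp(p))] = p + (p - 6)*(4*exp(p) + 1) + 4*exp(p)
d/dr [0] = 0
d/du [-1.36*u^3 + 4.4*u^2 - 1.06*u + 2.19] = -4.08*u^2 + 8.8*u - 1.06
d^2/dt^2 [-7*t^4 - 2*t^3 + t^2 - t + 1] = -84*t^2 - 12*t + 2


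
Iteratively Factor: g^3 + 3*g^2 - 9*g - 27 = (g + 3)*(g^2 - 9) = (g + 3)^2*(g - 3)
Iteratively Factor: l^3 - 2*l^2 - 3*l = (l + 1)*(l^2 - 3*l) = (l - 3)*(l + 1)*(l)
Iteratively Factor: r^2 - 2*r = (r)*(r - 2)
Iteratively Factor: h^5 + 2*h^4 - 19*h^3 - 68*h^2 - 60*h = (h)*(h^4 + 2*h^3 - 19*h^2 - 68*h - 60) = h*(h + 3)*(h^3 - h^2 - 16*h - 20) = h*(h + 2)*(h + 3)*(h^2 - 3*h - 10) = h*(h + 2)^2*(h + 3)*(h - 5)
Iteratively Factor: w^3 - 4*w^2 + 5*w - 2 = (w - 1)*(w^2 - 3*w + 2) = (w - 1)^2*(w - 2)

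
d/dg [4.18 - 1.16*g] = -1.16000000000000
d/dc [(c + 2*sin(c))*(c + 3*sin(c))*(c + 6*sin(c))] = 11*c^2*cos(c) + 3*c^2 + 22*c*sin(c) + 36*c*sin(2*c) + 108*sin(c)^2*cos(c) + 36*sin(c)^2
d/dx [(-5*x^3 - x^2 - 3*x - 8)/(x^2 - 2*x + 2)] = (-5*x^4 + 20*x^3 - 25*x^2 + 12*x - 22)/(x^4 - 4*x^3 + 8*x^2 - 8*x + 4)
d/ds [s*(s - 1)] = 2*s - 1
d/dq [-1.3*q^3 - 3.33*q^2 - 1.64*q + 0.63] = -3.9*q^2 - 6.66*q - 1.64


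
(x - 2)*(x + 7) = x^2 + 5*x - 14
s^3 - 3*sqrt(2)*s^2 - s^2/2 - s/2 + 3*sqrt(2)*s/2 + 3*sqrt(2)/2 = (s - 1)*(s + 1/2)*(s - 3*sqrt(2))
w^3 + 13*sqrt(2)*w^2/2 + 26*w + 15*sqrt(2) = (w + sqrt(2))*(w + 5*sqrt(2)/2)*(w + 3*sqrt(2))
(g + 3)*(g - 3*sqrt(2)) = g^2 - 3*sqrt(2)*g + 3*g - 9*sqrt(2)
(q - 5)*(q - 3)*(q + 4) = q^3 - 4*q^2 - 17*q + 60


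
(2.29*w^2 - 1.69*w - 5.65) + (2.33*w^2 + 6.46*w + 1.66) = 4.62*w^2 + 4.77*w - 3.99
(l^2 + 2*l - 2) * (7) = 7*l^2 + 14*l - 14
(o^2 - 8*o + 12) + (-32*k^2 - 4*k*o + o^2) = -32*k^2 - 4*k*o + 2*o^2 - 8*o + 12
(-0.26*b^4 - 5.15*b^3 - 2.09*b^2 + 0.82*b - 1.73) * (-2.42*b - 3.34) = 0.6292*b^5 + 13.3314*b^4 + 22.2588*b^3 + 4.9962*b^2 + 1.4478*b + 5.7782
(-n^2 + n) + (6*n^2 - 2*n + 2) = 5*n^2 - n + 2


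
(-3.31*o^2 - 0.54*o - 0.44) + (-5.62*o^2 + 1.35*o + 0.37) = -8.93*o^2 + 0.81*o - 0.07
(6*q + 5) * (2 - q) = -6*q^2 + 7*q + 10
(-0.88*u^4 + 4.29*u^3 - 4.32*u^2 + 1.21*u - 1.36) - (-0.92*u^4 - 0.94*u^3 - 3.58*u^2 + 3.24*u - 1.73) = 0.04*u^4 + 5.23*u^3 - 0.74*u^2 - 2.03*u + 0.37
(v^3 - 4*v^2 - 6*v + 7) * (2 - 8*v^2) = -8*v^5 + 32*v^4 + 50*v^3 - 64*v^2 - 12*v + 14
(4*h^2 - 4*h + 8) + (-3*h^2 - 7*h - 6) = h^2 - 11*h + 2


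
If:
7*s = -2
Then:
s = -2/7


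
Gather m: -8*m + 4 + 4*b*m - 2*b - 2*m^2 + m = -2*b - 2*m^2 + m*(4*b - 7) + 4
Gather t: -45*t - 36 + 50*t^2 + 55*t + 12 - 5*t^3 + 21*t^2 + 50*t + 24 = -5*t^3 + 71*t^2 + 60*t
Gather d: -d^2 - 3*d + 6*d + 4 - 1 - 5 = -d^2 + 3*d - 2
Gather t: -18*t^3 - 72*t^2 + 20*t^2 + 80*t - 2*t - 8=-18*t^3 - 52*t^2 + 78*t - 8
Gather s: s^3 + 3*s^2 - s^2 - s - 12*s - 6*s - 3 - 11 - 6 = s^3 + 2*s^2 - 19*s - 20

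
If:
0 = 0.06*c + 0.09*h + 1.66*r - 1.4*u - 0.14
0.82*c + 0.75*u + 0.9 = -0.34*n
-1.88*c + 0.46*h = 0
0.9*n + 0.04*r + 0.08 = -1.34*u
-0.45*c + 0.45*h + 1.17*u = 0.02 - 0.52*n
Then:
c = 27.87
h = 113.90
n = 157.67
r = -94.09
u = -103.15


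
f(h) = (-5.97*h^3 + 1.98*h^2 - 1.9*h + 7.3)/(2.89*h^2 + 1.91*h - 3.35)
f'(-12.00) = -2.02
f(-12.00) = 27.27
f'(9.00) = -2.03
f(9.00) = -16.95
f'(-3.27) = -0.57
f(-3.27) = 11.43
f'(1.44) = -2.96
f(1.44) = -1.70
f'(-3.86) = -1.22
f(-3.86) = 11.98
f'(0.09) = -1.21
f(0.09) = -2.26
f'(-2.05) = 12.14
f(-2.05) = 14.54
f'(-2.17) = 7.74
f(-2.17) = 13.37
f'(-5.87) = -1.82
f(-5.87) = 15.22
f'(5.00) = -1.98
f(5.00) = -8.91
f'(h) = (-5.78*h - 1.91)*(-5.97*h^3 + 1.98*h^2 - 1.9*h + 7.3)/(2.89*h^2 + 1.91*h - 3.35)^2 + (-17.91*h^2 + 3.96*h - 1.9)/(2.89*h^2 + 1.91*h - 3.35)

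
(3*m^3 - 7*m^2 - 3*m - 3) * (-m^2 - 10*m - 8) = -3*m^5 - 23*m^4 + 49*m^3 + 89*m^2 + 54*m + 24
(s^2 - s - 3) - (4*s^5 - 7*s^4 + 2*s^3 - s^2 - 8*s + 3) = -4*s^5 + 7*s^4 - 2*s^3 + 2*s^2 + 7*s - 6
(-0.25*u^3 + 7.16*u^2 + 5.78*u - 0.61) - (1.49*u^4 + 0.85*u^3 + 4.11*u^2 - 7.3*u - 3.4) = -1.49*u^4 - 1.1*u^3 + 3.05*u^2 + 13.08*u + 2.79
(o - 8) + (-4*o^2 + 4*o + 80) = -4*o^2 + 5*o + 72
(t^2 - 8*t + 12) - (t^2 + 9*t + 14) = -17*t - 2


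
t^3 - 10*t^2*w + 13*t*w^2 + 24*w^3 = (t - 8*w)*(t - 3*w)*(t + w)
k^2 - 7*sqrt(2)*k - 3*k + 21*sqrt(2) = (k - 3)*(k - 7*sqrt(2))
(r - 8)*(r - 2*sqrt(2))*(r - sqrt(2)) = r^3 - 8*r^2 - 3*sqrt(2)*r^2 + 4*r + 24*sqrt(2)*r - 32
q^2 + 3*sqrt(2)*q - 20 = (q - 2*sqrt(2))*(q + 5*sqrt(2))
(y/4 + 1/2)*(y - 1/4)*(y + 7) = y^3/4 + 35*y^2/16 + 47*y/16 - 7/8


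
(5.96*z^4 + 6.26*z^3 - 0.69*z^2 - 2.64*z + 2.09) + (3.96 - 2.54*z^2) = 5.96*z^4 + 6.26*z^3 - 3.23*z^2 - 2.64*z + 6.05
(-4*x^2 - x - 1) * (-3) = 12*x^2 + 3*x + 3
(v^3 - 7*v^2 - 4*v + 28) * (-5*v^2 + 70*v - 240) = -5*v^5 + 105*v^4 - 710*v^3 + 1260*v^2 + 2920*v - 6720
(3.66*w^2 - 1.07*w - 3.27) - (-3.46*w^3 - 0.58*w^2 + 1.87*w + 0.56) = 3.46*w^3 + 4.24*w^2 - 2.94*w - 3.83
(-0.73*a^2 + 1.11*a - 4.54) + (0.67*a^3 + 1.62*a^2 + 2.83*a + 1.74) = 0.67*a^3 + 0.89*a^2 + 3.94*a - 2.8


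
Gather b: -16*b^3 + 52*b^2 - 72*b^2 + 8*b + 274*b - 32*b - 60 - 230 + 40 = -16*b^3 - 20*b^2 + 250*b - 250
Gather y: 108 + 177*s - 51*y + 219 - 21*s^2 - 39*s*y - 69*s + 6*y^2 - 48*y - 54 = -21*s^2 + 108*s + 6*y^2 + y*(-39*s - 99) + 273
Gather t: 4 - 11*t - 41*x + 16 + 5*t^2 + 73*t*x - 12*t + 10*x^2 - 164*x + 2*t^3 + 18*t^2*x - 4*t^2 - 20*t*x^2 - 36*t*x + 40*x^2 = 2*t^3 + t^2*(18*x + 1) + t*(-20*x^2 + 37*x - 23) + 50*x^2 - 205*x + 20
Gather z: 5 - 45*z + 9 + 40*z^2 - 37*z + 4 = 40*z^2 - 82*z + 18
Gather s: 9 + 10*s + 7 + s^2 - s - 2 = s^2 + 9*s + 14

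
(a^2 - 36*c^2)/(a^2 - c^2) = (a^2 - 36*c^2)/(a^2 - c^2)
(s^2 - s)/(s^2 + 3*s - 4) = s/(s + 4)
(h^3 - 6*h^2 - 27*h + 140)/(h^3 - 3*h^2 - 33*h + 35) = (h - 4)/(h - 1)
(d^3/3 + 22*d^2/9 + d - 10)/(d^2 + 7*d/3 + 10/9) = (3*d^3 + 22*d^2 + 9*d - 90)/(9*d^2 + 21*d + 10)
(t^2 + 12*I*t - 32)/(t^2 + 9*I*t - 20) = (t + 8*I)/(t + 5*I)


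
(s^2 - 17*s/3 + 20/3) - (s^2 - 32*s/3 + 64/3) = 5*s - 44/3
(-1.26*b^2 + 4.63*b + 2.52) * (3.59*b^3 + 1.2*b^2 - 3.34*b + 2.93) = -4.5234*b^5 + 15.1097*b^4 + 18.8112*b^3 - 16.132*b^2 + 5.1491*b + 7.3836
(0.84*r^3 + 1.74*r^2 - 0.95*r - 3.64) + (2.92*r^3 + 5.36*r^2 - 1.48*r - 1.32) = 3.76*r^3 + 7.1*r^2 - 2.43*r - 4.96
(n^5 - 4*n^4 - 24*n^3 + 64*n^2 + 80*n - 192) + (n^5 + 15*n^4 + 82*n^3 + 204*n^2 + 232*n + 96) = 2*n^5 + 11*n^4 + 58*n^3 + 268*n^2 + 312*n - 96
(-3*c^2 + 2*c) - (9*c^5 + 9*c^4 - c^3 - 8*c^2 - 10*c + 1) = -9*c^5 - 9*c^4 + c^3 + 5*c^2 + 12*c - 1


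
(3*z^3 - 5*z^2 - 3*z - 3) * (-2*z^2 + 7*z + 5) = -6*z^5 + 31*z^4 - 14*z^3 - 40*z^2 - 36*z - 15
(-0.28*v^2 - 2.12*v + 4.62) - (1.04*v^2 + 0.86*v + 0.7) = -1.32*v^2 - 2.98*v + 3.92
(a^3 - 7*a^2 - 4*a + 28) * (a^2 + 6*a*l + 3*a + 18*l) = a^5 + 6*a^4*l - 4*a^4 - 24*a^3*l - 25*a^3 - 150*a^2*l + 16*a^2 + 96*a*l + 84*a + 504*l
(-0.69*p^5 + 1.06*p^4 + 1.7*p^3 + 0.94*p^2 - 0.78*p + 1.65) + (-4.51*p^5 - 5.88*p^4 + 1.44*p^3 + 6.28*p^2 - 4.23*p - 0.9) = -5.2*p^5 - 4.82*p^4 + 3.14*p^3 + 7.22*p^2 - 5.01*p + 0.75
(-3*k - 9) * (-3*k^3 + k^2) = 9*k^4 + 24*k^3 - 9*k^2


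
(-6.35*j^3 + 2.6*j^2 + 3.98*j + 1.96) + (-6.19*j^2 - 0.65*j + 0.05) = -6.35*j^3 - 3.59*j^2 + 3.33*j + 2.01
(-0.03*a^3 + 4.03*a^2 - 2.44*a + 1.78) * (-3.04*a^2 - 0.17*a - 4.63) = 0.0912*a^5 - 12.2461*a^4 + 6.8714*a^3 - 23.6553*a^2 + 10.9946*a - 8.2414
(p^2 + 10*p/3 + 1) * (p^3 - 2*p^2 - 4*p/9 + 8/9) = p^5 + 4*p^4/3 - 55*p^3/9 - 70*p^2/27 + 68*p/27 + 8/9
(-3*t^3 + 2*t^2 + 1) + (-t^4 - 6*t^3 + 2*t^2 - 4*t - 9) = -t^4 - 9*t^3 + 4*t^2 - 4*t - 8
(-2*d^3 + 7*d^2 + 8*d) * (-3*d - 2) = 6*d^4 - 17*d^3 - 38*d^2 - 16*d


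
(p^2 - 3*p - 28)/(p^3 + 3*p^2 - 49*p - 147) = (p + 4)/(p^2 + 10*p + 21)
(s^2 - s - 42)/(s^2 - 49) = (s + 6)/(s + 7)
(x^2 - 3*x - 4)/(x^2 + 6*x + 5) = (x - 4)/(x + 5)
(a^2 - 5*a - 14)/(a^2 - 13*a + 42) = (a + 2)/(a - 6)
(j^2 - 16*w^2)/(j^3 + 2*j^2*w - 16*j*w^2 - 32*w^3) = 1/(j + 2*w)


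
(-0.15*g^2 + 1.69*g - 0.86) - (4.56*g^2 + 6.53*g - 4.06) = -4.71*g^2 - 4.84*g + 3.2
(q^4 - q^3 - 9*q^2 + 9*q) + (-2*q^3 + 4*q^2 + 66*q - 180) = q^4 - 3*q^3 - 5*q^2 + 75*q - 180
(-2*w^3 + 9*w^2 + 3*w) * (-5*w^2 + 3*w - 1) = 10*w^5 - 51*w^4 + 14*w^3 - 3*w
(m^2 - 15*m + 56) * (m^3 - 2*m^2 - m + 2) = m^5 - 17*m^4 + 85*m^3 - 95*m^2 - 86*m + 112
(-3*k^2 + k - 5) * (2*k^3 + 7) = -6*k^5 + 2*k^4 - 10*k^3 - 21*k^2 + 7*k - 35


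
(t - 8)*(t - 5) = t^2 - 13*t + 40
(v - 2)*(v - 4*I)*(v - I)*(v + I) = v^4 - 2*v^3 - 4*I*v^3 + v^2 + 8*I*v^2 - 2*v - 4*I*v + 8*I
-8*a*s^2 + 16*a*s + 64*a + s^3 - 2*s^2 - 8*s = (-8*a + s)*(s - 4)*(s + 2)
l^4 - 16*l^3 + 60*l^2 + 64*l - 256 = (l - 8)^2*(l - 2)*(l + 2)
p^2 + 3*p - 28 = (p - 4)*(p + 7)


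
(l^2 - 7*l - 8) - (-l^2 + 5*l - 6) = 2*l^2 - 12*l - 2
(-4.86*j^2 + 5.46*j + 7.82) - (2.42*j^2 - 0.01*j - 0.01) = -7.28*j^2 + 5.47*j + 7.83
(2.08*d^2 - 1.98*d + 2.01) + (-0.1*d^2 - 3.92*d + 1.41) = 1.98*d^2 - 5.9*d + 3.42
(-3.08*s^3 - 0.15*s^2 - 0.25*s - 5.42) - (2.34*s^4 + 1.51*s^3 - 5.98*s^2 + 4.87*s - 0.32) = -2.34*s^4 - 4.59*s^3 + 5.83*s^2 - 5.12*s - 5.1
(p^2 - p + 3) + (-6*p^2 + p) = 3 - 5*p^2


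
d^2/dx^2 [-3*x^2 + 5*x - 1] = -6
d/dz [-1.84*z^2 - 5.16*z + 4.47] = -3.68*z - 5.16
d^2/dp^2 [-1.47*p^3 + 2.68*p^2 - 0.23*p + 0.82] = 5.36 - 8.82*p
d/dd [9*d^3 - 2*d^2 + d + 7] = 27*d^2 - 4*d + 1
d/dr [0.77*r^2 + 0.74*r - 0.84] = 1.54*r + 0.74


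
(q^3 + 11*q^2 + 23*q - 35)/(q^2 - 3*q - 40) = (q^2 + 6*q - 7)/(q - 8)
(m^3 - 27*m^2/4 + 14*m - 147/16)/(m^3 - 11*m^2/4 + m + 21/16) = (2*m - 7)/(2*m + 1)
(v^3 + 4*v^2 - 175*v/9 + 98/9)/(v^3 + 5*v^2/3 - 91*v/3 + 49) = (v - 2/3)/(v - 3)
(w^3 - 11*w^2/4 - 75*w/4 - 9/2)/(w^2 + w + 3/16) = 4*(w^2 - 3*w - 18)/(4*w + 3)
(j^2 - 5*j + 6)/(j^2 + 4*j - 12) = (j - 3)/(j + 6)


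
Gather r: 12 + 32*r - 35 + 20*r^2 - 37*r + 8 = 20*r^2 - 5*r - 15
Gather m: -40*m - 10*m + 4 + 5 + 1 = 10 - 50*m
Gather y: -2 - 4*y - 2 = -4*y - 4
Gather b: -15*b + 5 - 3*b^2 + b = -3*b^2 - 14*b + 5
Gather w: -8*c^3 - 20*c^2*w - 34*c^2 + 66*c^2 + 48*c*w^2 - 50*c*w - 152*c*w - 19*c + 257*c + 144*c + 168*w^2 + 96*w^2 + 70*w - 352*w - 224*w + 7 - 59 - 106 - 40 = -8*c^3 + 32*c^2 + 382*c + w^2*(48*c + 264) + w*(-20*c^2 - 202*c - 506) - 198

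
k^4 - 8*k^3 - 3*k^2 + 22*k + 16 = (k - 8)*(k - 2)*(k + 1)^2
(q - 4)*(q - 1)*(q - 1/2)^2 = q^4 - 6*q^3 + 37*q^2/4 - 21*q/4 + 1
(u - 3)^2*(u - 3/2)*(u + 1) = u^4 - 13*u^3/2 + 21*u^2/2 + 9*u/2 - 27/2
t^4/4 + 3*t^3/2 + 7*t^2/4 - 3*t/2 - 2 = (t/4 + 1)*(t - 1)*(t + 1)*(t + 2)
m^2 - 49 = (m - 7)*(m + 7)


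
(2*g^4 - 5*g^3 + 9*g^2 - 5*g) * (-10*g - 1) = -20*g^5 + 48*g^4 - 85*g^3 + 41*g^2 + 5*g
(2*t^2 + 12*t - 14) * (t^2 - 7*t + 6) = 2*t^4 - 2*t^3 - 86*t^2 + 170*t - 84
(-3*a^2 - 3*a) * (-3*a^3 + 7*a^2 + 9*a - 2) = 9*a^5 - 12*a^4 - 48*a^3 - 21*a^2 + 6*a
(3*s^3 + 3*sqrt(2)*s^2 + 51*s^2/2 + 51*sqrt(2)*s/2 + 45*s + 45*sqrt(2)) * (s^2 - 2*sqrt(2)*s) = 3*s^5 - 3*sqrt(2)*s^4 + 51*s^4/2 - 51*sqrt(2)*s^3/2 + 33*s^3 - 102*s^2 - 45*sqrt(2)*s^2 - 180*s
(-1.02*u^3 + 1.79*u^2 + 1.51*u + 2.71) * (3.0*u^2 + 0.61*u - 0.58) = -3.06*u^5 + 4.7478*u^4 + 6.2135*u^3 + 8.0129*u^2 + 0.7773*u - 1.5718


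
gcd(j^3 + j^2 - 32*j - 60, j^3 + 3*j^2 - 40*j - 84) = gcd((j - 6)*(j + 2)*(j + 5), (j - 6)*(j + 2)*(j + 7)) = j^2 - 4*j - 12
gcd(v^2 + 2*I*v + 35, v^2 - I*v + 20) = v - 5*I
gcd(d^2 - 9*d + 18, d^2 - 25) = 1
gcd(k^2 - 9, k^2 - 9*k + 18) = k - 3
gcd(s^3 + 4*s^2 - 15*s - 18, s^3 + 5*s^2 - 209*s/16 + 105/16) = 1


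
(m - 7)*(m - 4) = m^2 - 11*m + 28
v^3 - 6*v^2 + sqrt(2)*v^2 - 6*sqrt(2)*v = v*(v - 6)*(v + sqrt(2))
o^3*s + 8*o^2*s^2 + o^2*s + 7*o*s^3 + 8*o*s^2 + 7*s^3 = (o + s)*(o + 7*s)*(o*s + s)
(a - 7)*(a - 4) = a^2 - 11*a + 28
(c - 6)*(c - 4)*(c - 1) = c^3 - 11*c^2 + 34*c - 24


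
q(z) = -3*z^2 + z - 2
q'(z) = 1 - 6*z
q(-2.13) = -17.74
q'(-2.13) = 13.78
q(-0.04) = -2.04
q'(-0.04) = 1.24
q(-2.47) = -22.77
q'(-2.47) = 15.82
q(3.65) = -38.32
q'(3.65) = -20.90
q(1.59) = -7.99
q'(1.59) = -8.54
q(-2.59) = -24.71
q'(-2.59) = 16.54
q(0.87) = -3.40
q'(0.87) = -4.22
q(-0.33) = -2.66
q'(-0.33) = 2.98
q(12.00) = -422.00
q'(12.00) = -71.00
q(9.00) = -236.00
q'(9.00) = -53.00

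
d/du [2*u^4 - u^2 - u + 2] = 8*u^3 - 2*u - 1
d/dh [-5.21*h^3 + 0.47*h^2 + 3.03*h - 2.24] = -15.63*h^2 + 0.94*h + 3.03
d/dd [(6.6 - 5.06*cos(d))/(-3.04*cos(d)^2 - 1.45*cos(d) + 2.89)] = (15.3824*cos(d)^2 - 40.128*cos(d) + 5.0534)*sin(d)/(9.2416*cos(d)^4 + 8.816*cos(d)^3 - 15.4687*cos(d)^2 - 8.381*cos(d) + 8.3521)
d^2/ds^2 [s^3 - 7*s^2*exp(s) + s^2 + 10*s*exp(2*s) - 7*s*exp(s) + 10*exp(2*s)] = -7*s^2*exp(s) + 40*s*exp(2*s) - 35*s*exp(s) + 6*s + 80*exp(2*s) - 28*exp(s) + 2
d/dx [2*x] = 2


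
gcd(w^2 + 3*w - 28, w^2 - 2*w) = 1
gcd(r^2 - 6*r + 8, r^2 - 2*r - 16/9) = 1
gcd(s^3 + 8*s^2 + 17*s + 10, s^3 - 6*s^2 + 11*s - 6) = 1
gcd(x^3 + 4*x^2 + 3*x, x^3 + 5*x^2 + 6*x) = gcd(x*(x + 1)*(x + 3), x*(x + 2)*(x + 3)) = x^2 + 3*x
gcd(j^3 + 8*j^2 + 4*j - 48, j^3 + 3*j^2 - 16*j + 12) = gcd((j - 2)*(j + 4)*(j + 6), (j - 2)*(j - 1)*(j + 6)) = j^2 + 4*j - 12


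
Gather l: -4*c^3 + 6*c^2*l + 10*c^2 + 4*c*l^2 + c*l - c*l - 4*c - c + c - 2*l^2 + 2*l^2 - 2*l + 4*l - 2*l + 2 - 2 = -4*c^3 + 6*c^2*l + 10*c^2 + 4*c*l^2 - 4*c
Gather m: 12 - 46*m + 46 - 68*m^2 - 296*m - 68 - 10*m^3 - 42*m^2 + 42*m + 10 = -10*m^3 - 110*m^2 - 300*m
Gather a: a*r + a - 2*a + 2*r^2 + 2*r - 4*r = a*(r - 1) + 2*r^2 - 2*r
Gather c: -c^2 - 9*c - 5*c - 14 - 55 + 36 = -c^2 - 14*c - 33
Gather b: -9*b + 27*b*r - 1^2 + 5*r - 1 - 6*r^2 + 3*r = b*(27*r - 9) - 6*r^2 + 8*r - 2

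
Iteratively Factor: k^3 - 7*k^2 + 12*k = (k)*(k^2 - 7*k + 12) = k*(k - 3)*(k - 4)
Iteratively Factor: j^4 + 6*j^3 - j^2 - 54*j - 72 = (j + 4)*(j^3 + 2*j^2 - 9*j - 18) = (j + 3)*(j + 4)*(j^2 - j - 6) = (j - 3)*(j + 3)*(j + 4)*(j + 2)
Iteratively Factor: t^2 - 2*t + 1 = (t - 1)*(t - 1)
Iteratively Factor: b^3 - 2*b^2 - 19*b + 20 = (b - 1)*(b^2 - b - 20) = (b - 1)*(b + 4)*(b - 5)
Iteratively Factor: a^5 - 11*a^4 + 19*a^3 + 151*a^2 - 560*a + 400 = (a - 1)*(a^4 - 10*a^3 + 9*a^2 + 160*a - 400) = (a - 5)*(a - 1)*(a^3 - 5*a^2 - 16*a + 80) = (a - 5)^2*(a - 1)*(a^2 - 16) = (a - 5)^2*(a - 1)*(a + 4)*(a - 4)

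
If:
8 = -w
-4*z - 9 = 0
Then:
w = -8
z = -9/4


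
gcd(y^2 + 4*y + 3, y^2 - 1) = y + 1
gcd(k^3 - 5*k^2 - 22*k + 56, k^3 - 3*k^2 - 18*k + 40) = k^2 + 2*k - 8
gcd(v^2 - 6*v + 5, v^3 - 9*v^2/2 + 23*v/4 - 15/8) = 1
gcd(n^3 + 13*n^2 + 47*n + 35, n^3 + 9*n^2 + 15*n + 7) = n^2 + 8*n + 7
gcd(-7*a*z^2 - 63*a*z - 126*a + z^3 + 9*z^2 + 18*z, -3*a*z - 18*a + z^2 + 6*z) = z + 6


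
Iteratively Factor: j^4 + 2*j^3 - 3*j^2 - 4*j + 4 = (j + 2)*(j^3 - 3*j + 2) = (j + 2)^2*(j^2 - 2*j + 1) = (j - 1)*(j + 2)^2*(j - 1)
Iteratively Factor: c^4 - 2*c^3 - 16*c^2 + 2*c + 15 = (c - 5)*(c^3 + 3*c^2 - c - 3) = (c - 5)*(c + 1)*(c^2 + 2*c - 3) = (c - 5)*(c - 1)*(c + 1)*(c + 3)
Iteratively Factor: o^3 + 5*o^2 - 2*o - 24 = (o + 3)*(o^2 + 2*o - 8) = (o - 2)*(o + 3)*(o + 4)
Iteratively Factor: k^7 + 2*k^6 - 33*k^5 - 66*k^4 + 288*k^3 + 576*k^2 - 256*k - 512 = (k + 4)*(k^6 - 2*k^5 - 25*k^4 + 34*k^3 + 152*k^2 - 32*k - 128) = (k - 4)*(k + 4)*(k^5 + 2*k^4 - 17*k^3 - 34*k^2 + 16*k + 32) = (k - 4)*(k + 2)*(k + 4)*(k^4 - 17*k^2 + 16) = (k - 4)*(k + 1)*(k + 2)*(k + 4)*(k^3 - k^2 - 16*k + 16) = (k - 4)*(k - 1)*(k + 1)*(k + 2)*(k + 4)*(k^2 - 16) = (k - 4)*(k - 1)*(k + 1)*(k + 2)*(k + 4)^2*(k - 4)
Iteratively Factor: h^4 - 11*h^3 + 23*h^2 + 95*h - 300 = (h - 5)*(h^3 - 6*h^2 - 7*h + 60) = (h - 5)*(h - 4)*(h^2 - 2*h - 15) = (h - 5)^2*(h - 4)*(h + 3)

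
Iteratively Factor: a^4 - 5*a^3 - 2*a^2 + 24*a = (a + 2)*(a^3 - 7*a^2 + 12*a) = (a - 4)*(a + 2)*(a^2 - 3*a) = a*(a - 4)*(a + 2)*(a - 3)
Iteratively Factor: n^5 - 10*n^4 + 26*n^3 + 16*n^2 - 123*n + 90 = (n - 5)*(n^4 - 5*n^3 + n^2 + 21*n - 18) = (n - 5)*(n - 3)*(n^3 - 2*n^2 - 5*n + 6) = (n - 5)*(n - 3)^2*(n^2 + n - 2) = (n - 5)*(n - 3)^2*(n + 2)*(n - 1)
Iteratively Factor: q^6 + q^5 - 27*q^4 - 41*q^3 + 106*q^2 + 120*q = (q + 4)*(q^5 - 3*q^4 - 15*q^3 + 19*q^2 + 30*q) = (q - 5)*(q + 4)*(q^4 + 2*q^3 - 5*q^2 - 6*q) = q*(q - 5)*(q + 4)*(q^3 + 2*q^2 - 5*q - 6) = q*(q - 5)*(q + 3)*(q + 4)*(q^2 - q - 2) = q*(q - 5)*(q + 1)*(q + 3)*(q + 4)*(q - 2)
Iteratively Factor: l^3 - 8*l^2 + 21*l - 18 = (l - 3)*(l^2 - 5*l + 6) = (l - 3)^2*(l - 2)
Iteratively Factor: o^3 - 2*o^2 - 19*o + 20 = (o - 1)*(o^2 - o - 20) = (o - 1)*(o + 4)*(o - 5)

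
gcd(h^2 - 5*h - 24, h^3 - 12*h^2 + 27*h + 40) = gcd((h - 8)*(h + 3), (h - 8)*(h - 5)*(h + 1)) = h - 8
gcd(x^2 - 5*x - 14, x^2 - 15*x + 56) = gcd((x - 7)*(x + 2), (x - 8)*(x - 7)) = x - 7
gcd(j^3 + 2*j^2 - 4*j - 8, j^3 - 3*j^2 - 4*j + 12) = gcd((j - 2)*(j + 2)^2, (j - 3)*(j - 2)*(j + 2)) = j^2 - 4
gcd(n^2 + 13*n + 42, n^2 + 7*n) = n + 7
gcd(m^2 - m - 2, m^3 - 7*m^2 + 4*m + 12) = m^2 - m - 2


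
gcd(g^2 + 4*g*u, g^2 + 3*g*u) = g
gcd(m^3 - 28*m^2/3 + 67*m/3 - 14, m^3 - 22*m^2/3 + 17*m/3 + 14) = m^2 - 25*m/3 + 14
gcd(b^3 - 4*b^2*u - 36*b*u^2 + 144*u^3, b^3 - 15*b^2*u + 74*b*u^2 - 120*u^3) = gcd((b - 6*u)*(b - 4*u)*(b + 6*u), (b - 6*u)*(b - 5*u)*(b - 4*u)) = b^2 - 10*b*u + 24*u^2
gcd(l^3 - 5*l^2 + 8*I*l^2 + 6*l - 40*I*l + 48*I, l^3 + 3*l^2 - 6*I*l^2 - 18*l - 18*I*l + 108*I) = l - 3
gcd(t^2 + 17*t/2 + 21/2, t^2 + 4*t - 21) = t + 7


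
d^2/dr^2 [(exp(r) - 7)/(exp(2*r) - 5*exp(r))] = (exp(3*r) - 23*exp(2*r) + 105*exp(r) - 175)*exp(-r)/(exp(3*r) - 15*exp(2*r) + 75*exp(r) - 125)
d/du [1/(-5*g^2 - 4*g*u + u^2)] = 2*(2*g - u)/(5*g^2 + 4*g*u - u^2)^2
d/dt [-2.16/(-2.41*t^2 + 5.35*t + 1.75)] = (11.556 - 10.4112*t)/(-2.41*t^2 + 5.35*t + 1.75)^2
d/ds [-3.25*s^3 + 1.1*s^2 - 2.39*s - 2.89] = -9.75*s^2 + 2.2*s - 2.39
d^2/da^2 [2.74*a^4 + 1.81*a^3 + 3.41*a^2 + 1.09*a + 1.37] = 32.88*a^2 + 10.86*a + 6.82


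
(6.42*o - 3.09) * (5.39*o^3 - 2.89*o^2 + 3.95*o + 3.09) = 34.6038*o^4 - 35.2089*o^3 + 34.2891*o^2 + 7.6323*o - 9.5481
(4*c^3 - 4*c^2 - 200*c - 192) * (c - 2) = 4*c^4 - 12*c^3 - 192*c^2 + 208*c + 384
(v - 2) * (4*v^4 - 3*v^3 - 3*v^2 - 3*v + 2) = 4*v^5 - 11*v^4 + 3*v^3 + 3*v^2 + 8*v - 4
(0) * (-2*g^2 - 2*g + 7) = 0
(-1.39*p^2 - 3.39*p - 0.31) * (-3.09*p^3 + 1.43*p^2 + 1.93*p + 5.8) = 4.2951*p^5 + 8.4874*p^4 - 6.5725*p^3 - 15.048*p^2 - 20.2603*p - 1.798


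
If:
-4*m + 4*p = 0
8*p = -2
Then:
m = -1/4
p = -1/4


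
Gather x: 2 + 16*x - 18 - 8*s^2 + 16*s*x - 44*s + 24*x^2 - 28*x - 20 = -8*s^2 - 44*s + 24*x^2 + x*(16*s - 12) - 36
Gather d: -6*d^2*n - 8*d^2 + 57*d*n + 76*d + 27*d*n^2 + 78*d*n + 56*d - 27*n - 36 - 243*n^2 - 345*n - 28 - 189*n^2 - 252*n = d^2*(-6*n - 8) + d*(27*n^2 + 135*n + 132) - 432*n^2 - 624*n - 64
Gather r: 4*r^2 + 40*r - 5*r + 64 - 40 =4*r^2 + 35*r + 24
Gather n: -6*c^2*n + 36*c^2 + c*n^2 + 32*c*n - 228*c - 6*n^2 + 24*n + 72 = 36*c^2 - 228*c + n^2*(c - 6) + n*(-6*c^2 + 32*c + 24) + 72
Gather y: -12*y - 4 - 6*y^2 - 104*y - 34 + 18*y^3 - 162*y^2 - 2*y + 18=18*y^3 - 168*y^2 - 118*y - 20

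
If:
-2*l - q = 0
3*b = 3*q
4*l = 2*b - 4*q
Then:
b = q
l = -q/2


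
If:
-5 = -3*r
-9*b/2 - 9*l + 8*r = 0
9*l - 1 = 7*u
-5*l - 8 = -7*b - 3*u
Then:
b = 1913/1431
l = 2327/2862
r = 5/3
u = 287/318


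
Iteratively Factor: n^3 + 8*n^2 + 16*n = (n + 4)*(n^2 + 4*n) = (n + 4)^2*(n)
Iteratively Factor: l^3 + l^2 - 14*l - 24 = (l + 2)*(l^2 - l - 12) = (l - 4)*(l + 2)*(l + 3)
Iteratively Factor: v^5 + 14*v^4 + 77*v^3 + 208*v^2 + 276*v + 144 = (v + 3)*(v^4 + 11*v^3 + 44*v^2 + 76*v + 48) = (v + 2)*(v + 3)*(v^3 + 9*v^2 + 26*v + 24) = (v + 2)*(v + 3)^2*(v^2 + 6*v + 8) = (v + 2)*(v + 3)^2*(v + 4)*(v + 2)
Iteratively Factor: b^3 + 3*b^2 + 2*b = (b)*(b^2 + 3*b + 2) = b*(b + 1)*(b + 2)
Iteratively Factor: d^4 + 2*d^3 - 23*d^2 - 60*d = (d + 4)*(d^3 - 2*d^2 - 15*d) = (d + 3)*(d + 4)*(d^2 - 5*d) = d*(d + 3)*(d + 4)*(d - 5)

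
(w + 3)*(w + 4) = w^2 + 7*w + 12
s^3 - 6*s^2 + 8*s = s*(s - 4)*(s - 2)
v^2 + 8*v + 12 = (v + 2)*(v + 6)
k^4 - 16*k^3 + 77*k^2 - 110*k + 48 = (k - 8)*(k - 6)*(k - 1)^2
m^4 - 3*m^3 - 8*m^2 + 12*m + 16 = (m - 4)*(m - 2)*(m + 1)*(m + 2)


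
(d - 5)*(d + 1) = d^2 - 4*d - 5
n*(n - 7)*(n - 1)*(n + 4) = n^4 - 4*n^3 - 25*n^2 + 28*n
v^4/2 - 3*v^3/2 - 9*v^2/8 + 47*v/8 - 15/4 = (v/2 + 1)*(v - 5/2)*(v - 3/2)*(v - 1)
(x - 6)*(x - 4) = x^2 - 10*x + 24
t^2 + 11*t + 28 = (t + 4)*(t + 7)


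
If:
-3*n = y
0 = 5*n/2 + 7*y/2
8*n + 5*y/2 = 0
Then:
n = 0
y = 0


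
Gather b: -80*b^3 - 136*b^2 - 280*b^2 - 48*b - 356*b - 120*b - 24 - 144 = -80*b^3 - 416*b^2 - 524*b - 168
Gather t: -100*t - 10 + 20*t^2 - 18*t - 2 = 20*t^2 - 118*t - 12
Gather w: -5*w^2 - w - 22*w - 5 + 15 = -5*w^2 - 23*w + 10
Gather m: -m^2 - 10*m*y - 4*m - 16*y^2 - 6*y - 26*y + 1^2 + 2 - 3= -m^2 + m*(-10*y - 4) - 16*y^2 - 32*y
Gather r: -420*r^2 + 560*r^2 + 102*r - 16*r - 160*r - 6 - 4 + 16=140*r^2 - 74*r + 6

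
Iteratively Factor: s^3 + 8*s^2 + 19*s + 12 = (s + 3)*(s^2 + 5*s + 4) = (s + 3)*(s + 4)*(s + 1)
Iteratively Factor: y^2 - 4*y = (y - 4)*(y)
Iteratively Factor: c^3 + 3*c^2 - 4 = (c + 2)*(c^2 + c - 2) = (c - 1)*(c + 2)*(c + 2)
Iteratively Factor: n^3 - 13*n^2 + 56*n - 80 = (n - 4)*(n^2 - 9*n + 20) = (n - 4)^2*(n - 5)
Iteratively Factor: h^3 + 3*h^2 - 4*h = (h + 4)*(h^2 - h) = (h - 1)*(h + 4)*(h)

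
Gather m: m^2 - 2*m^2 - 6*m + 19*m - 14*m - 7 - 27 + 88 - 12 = -m^2 - m + 42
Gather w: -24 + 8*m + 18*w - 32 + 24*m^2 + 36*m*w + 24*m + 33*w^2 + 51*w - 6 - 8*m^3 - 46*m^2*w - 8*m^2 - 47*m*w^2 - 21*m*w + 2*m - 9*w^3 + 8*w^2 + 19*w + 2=-8*m^3 + 16*m^2 + 34*m - 9*w^3 + w^2*(41 - 47*m) + w*(-46*m^2 + 15*m + 88) - 60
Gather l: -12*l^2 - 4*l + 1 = -12*l^2 - 4*l + 1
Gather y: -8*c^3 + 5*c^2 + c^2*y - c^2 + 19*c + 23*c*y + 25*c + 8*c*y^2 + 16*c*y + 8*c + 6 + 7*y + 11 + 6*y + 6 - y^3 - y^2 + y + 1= -8*c^3 + 4*c^2 + 52*c - y^3 + y^2*(8*c - 1) + y*(c^2 + 39*c + 14) + 24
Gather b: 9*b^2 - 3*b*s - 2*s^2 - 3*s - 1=9*b^2 - 3*b*s - 2*s^2 - 3*s - 1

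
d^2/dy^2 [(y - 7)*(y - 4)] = 2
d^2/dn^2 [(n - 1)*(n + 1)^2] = 6*n + 2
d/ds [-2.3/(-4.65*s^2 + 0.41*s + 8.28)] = (0.943 - 21.39*s)/(-4.65*s^2 + 0.41*s + 8.28)^2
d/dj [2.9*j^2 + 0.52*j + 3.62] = 5.8*j + 0.52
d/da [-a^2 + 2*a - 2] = 2 - 2*a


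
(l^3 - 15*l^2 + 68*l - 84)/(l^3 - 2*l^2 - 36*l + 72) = (l - 7)/(l + 6)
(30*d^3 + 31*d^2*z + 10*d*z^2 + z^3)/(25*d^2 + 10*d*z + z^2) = (6*d^2 + 5*d*z + z^2)/(5*d + z)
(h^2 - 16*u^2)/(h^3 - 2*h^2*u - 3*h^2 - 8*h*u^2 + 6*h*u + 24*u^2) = (h + 4*u)/(h^2 + 2*h*u - 3*h - 6*u)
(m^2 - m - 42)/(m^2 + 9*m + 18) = (m - 7)/(m + 3)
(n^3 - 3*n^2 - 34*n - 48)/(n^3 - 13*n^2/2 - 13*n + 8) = 2*(n + 3)/(2*n - 1)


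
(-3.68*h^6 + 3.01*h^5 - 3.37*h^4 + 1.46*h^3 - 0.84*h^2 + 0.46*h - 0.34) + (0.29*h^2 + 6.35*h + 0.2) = -3.68*h^6 + 3.01*h^5 - 3.37*h^4 + 1.46*h^3 - 0.55*h^2 + 6.81*h - 0.14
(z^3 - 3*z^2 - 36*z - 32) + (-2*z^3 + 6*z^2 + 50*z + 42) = -z^3 + 3*z^2 + 14*z + 10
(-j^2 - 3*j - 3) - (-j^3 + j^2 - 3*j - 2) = j^3 - 2*j^2 - 1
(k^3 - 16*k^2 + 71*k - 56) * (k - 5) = k^4 - 21*k^3 + 151*k^2 - 411*k + 280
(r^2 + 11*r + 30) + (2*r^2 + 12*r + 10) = 3*r^2 + 23*r + 40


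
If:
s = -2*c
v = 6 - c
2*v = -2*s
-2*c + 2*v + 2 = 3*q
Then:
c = 2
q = 2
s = -4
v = 4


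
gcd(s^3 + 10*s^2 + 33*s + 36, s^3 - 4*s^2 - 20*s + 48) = s + 4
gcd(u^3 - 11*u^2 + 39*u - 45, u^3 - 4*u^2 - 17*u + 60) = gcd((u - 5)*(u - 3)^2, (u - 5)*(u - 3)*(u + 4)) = u^2 - 8*u + 15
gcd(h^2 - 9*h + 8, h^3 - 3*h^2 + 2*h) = h - 1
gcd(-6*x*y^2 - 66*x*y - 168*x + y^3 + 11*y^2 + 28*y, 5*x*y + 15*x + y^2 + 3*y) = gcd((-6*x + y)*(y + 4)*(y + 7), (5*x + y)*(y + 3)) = 1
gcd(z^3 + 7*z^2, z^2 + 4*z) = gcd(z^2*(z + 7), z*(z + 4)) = z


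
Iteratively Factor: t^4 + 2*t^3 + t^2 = (t + 1)*(t^3 + t^2) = (t + 1)^2*(t^2) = t*(t + 1)^2*(t)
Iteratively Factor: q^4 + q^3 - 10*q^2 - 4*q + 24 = (q - 2)*(q^3 + 3*q^2 - 4*q - 12) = (q - 2)^2*(q^2 + 5*q + 6) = (q - 2)^2*(q + 2)*(q + 3)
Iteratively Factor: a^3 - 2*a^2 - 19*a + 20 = (a - 5)*(a^2 + 3*a - 4) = (a - 5)*(a + 4)*(a - 1)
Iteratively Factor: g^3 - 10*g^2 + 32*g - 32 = (g - 4)*(g^2 - 6*g + 8) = (g - 4)*(g - 2)*(g - 4)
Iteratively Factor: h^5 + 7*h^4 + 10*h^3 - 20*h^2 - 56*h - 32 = (h + 1)*(h^4 + 6*h^3 + 4*h^2 - 24*h - 32) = (h + 1)*(h + 2)*(h^3 + 4*h^2 - 4*h - 16) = (h + 1)*(h + 2)^2*(h^2 + 2*h - 8) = (h + 1)*(h + 2)^2*(h + 4)*(h - 2)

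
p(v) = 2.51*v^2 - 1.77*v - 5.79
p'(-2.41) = -13.87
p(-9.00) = 213.45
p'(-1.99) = -11.76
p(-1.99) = 7.67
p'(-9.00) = -46.95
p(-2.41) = 13.05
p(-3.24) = 26.29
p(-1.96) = 7.32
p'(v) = 5.02*v - 1.77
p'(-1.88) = -11.21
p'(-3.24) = -18.03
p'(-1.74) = -10.50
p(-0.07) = -5.65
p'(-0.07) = -2.12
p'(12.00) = 58.47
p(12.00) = 334.41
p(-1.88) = 6.41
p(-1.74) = 4.89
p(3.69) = 21.86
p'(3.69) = 16.75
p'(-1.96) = -11.61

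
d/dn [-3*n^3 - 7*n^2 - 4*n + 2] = -9*n^2 - 14*n - 4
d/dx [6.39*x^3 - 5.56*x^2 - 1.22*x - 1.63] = 19.17*x^2 - 11.12*x - 1.22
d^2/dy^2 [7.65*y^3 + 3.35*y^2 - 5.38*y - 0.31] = 45.9*y + 6.7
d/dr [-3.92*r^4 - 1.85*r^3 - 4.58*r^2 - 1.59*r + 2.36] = -15.68*r^3 - 5.55*r^2 - 9.16*r - 1.59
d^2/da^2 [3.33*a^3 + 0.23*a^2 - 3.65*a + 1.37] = 19.98*a + 0.46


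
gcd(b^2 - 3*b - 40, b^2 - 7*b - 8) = b - 8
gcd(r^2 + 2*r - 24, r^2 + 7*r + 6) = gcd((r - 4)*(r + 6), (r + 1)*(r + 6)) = r + 6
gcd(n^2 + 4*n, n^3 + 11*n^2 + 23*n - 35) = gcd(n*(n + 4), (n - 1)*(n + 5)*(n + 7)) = 1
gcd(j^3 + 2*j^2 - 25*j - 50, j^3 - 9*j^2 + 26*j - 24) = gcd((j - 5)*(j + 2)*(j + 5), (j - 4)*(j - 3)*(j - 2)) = 1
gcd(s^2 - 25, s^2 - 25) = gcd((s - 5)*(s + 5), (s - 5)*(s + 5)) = s^2 - 25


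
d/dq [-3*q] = -3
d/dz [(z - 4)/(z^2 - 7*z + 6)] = (z^2 - 7*z - (z - 4)*(2*z - 7) + 6)/(z^2 - 7*z + 6)^2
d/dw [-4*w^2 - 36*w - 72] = -8*w - 36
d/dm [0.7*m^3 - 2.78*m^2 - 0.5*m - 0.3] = 2.1*m^2 - 5.56*m - 0.5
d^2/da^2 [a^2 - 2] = 2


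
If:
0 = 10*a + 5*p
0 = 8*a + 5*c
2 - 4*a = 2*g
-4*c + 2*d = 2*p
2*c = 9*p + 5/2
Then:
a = 25/148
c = -10/37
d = -65/74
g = 49/74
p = -25/74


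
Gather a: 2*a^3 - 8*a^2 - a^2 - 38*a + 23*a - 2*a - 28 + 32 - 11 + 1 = 2*a^3 - 9*a^2 - 17*a - 6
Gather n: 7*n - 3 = 7*n - 3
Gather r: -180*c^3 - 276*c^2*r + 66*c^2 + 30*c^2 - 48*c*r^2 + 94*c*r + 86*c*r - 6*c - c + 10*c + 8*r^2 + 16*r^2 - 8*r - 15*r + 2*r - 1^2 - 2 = -180*c^3 + 96*c^2 + 3*c + r^2*(24 - 48*c) + r*(-276*c^2 + 180*c - 21) - 3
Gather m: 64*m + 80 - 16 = 64*m + 64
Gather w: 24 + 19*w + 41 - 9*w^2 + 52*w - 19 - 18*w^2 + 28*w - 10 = -27*w^2 + 99*w + 36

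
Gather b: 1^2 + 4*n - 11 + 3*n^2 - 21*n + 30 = 3*n^2 - 17*n + 20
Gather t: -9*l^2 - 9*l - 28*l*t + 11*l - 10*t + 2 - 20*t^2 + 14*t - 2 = -9*l^2 + 2*l - 20*t^2 + t*(4 - 28*l)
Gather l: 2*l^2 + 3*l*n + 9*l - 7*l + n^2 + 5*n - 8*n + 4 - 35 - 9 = 2*l^2 + l*(3*n + 2) + n^2 - 3*n - 40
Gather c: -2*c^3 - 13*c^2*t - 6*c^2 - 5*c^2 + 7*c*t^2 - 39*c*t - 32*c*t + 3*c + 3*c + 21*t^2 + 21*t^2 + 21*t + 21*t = -2*c^3 + c^2*(-13*t - 11) + c*(7*t^2 - 71*t + 6) + 42*t^2 + 42*t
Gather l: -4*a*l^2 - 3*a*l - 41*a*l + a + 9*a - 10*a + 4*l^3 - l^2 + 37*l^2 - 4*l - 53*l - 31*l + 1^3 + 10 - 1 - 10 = 4*l^3 + l^2*(36 - 4*a) + l*(-44*a - 88)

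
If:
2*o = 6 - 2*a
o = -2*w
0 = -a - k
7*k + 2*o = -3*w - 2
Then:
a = 7/15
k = -7/15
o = 38/15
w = -19/15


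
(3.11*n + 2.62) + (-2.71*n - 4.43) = 0.4*n - 1.81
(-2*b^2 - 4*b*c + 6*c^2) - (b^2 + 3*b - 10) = -3*b^2 - 4*b*c - 3*b + 6*c^2 + 10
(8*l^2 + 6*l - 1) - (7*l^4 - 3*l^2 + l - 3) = -7*l^4 + 11*l^2 + 5*l + 2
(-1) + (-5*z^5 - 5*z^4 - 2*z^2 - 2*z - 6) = -5*z^5 - 5*z^4 - 2*z^2 - 2*z - 7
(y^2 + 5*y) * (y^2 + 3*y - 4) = y^4 + 8*y^3 + 11*y^2 - 20*y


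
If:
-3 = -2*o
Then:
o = 3/2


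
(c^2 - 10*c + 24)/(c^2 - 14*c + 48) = (c - 4)/(c - 8)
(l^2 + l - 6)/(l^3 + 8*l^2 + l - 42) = 1/(l + 7)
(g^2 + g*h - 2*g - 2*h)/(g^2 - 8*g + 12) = (g + h)/(g - 6)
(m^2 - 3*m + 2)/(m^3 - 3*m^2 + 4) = (m - 1)/(m^2 - m - 2)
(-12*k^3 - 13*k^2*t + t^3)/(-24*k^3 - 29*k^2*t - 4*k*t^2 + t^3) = (-4*k + t)/(-8*k + t)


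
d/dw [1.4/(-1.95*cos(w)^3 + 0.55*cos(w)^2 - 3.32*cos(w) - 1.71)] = (-8.19*cos(w)^2 + 1.54*cos(w) - 4.648)*sin(w)/(1.95*cos(w)^3 - 0.55*cos(w)^2 + 3.32*cos(w) + 1.71)^2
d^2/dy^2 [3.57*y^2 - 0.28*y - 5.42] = 7.14000000000000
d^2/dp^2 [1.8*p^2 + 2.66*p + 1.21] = 3.60000000000000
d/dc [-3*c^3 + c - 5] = 1 - 9*c^2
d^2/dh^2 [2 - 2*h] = 0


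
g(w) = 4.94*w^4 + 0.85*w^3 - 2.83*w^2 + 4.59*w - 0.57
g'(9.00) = 14565.24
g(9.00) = 32842.50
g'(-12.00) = -33705.57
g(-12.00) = 100503.87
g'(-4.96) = -2315.80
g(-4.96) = 2793.20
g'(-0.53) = 5.36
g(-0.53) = -3.53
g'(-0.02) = 4.70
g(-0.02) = -0.66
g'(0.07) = 4.21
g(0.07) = -0.26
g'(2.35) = 261.81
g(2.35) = 156.28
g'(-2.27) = -200.56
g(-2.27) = 95.65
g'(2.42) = 285.87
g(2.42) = 175.44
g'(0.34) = 3.74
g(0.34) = 0.76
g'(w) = 19.76*w^3 + 2.55*w^2 - 5.66*w + 4.59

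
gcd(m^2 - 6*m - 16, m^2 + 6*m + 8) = m + 2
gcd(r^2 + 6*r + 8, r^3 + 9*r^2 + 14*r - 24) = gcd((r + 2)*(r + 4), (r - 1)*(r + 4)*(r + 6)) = r + 4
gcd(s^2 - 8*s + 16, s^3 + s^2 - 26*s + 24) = s - 4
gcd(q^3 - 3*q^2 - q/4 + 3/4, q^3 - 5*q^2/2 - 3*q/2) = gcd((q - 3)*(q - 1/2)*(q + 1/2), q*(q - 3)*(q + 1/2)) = q^2 - 5*q/2 - 3/2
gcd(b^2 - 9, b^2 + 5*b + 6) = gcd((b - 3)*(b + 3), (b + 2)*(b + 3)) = b + 3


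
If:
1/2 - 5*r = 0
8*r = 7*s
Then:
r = 1/10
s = 4/35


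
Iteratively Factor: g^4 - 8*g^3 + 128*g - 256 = (g + 4)*(g^3 - 12*g^2 + 48*g - 64) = (g - 4)*(g + 4)*(g^2 - 8*g + 16) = (g - 4)^2*(g + 4)*(g - 4)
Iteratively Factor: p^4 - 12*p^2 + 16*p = (p - 2)*(p^3 + 2*p^2 - 8*p) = (p - 2)^2*(p^2 + 4*p) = (p - 2)^2*(p + 4)*(p)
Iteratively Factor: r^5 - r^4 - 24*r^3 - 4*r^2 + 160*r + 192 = (r + 3)*(r^4 - 4*r^3 - 12*r^2 + 32*r + 64) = (r - 4)*(r + 3)*(r^3 - 12*r - 16) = (r - 4)*(r + 2)*(r + 3)*(r^2 - 2*r - 8) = (r - 4)^2*(r + 2)*(r + 3)*(r + 2)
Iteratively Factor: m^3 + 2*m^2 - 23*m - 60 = (m + 4)*(m^2 - 2*m - 15) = (m - 5)*(m + 4)*(m + 3)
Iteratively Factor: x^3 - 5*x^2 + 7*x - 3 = (x - 1)*(x^2 - 4*x + 3) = (x - 1)^2*(x - 3)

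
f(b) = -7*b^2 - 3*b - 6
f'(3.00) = -45.00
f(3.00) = -78.00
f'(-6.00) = 81.00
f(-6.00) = -240.00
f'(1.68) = -26.52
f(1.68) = -30.80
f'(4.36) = -64.04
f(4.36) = -152.15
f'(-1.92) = 23.88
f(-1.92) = -26.04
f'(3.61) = -53.54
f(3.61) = -108.05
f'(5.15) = -75.10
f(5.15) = -207.11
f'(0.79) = -14.06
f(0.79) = -12.74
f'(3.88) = -57.32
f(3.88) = -123.02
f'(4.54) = -66.56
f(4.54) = -163.90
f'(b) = -14*b - 3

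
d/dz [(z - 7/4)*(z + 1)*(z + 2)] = 3*z^2 + 5*z/2 - 13/4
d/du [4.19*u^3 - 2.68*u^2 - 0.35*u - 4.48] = 12.57*u^2 - 5.36*u - 0.35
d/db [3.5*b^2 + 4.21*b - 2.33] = 7.0*b + 4.21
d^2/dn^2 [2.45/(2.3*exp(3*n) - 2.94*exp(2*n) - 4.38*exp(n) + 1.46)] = ((-50.715*exp(2*n) + 28.812*exp(n) + 10.731)*(2.3*exp(3*n) - 2.94*exp(2*n) - 4.38*exp(n) + 1.46) + 2.45*(-13.8*exp(2*n) + 11.76*exp(n) + 8.76)*(-6.9*exp(2*n) + 5.88*exp(n) + 4.38)*exp(n))*exp(n)/(2.3*exp(3*n) - 2.94*exp(2*n) - 4.38*exp(n) + 1.46)^3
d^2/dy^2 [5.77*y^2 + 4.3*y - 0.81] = 11.5400000000000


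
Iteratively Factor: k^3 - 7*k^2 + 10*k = (k - 2)*(k^2 - 5*k) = (k - 5)*(k - 2)*(k)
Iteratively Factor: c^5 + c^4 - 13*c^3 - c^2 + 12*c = (c - 1)*(c^4 + 2*c^3 - 11*c^2 - 12*c) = (c - 1)*(c + 4)*(c^3 - 2*c^2 - 3*c) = (c - 1)*(c + 1)*(c + 4)*(c^2 - 3*c) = c*(c - 1)*(c + 1)*(c + 4)*(c - 3)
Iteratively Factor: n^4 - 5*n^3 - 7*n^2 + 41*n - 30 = (n - 2)*(n^3 - 3*n^2 - 13*n + 15) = (n - 2)*(n - 1)*(n^2 - 2*n - 15) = (n - 5)*(n - 2)*(n - 1)*(n + 3)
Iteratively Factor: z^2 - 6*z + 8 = (z - 4)*(z - 2)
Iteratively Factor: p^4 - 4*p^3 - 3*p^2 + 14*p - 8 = (p + 2)*(p^3 - 6*p^2 + 9*p - 4) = (p - 4)*(p + 2)*(p^2 - 2*p + 1) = (p - 4)*(p - 1)*(p + 2)*(p - 1)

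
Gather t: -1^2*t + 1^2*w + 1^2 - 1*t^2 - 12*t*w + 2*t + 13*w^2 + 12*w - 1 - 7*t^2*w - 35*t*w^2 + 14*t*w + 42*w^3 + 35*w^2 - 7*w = t^2*(-7*w - 1) + t*(-35*w^2 + 2*w + 1) + 42*w^3 + 48*w^2 + 6*w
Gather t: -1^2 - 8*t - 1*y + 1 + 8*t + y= 0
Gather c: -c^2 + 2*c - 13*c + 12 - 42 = -c^2 - 11*c - 30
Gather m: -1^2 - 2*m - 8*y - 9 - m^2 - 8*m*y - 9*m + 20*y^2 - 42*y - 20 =-m^2 + m*(-8*y - 11) + 20*y^2 - 50*y - 30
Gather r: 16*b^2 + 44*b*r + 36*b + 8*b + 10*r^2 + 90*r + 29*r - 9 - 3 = 16*b^2 + 44*b + 10*r^2 + r*(44*b + 119) - 12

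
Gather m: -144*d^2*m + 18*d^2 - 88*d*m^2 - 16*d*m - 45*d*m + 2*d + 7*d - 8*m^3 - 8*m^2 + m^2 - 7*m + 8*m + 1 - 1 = 18*d^2 + 9*d - 8*m^3 + m^2*(-88*d - 7) + m*(-144*d^2 - 61*d + 1)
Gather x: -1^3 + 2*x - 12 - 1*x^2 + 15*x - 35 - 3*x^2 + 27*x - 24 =-4*x^2 + 44*x - 72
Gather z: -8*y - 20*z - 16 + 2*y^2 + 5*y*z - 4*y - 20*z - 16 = 2*y^2 - 12*y + z*(5*y - 40) - 32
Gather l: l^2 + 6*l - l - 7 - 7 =l^2 + 5*l - 14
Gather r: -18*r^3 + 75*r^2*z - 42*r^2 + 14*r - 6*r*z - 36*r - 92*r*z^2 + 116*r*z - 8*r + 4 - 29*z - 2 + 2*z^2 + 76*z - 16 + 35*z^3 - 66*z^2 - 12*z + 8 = -18*r^3 + r^2*(75*z - 42) + r*(-92*z^2 + 110*z - 30) + 35*z^3 - 64*z^2 + 35*z - 6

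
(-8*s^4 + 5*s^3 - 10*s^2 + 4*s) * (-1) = 8*s^4 - 5*s^3 + 10*s^2 - 4*s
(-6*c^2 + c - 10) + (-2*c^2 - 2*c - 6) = -8*c^2 - c - 16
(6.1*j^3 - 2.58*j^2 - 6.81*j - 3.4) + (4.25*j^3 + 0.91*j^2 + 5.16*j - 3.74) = 10.35*j^3 - 1.67*j^2 - 1.65*j - 7.14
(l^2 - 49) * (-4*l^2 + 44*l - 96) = -4*l^4 + 44*l^3 + 100*l^2 - 2156*l + 4704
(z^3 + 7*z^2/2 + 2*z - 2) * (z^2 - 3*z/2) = z^5 + 2*z^4 - 13*z^3/4 - 5*z^2 + 3*z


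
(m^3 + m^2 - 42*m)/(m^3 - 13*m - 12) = m*(-m^2 - m + 42)/(-m^3 + 13*m + 12)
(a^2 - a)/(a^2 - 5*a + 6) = a*(a - 1)/(a^2 - 5*a + 6)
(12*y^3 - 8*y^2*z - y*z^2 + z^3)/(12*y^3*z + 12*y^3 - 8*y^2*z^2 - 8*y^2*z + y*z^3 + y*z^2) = (6*y^2 - y*z - z^2)/(y*(6*y*z + 6*y - z^2 - z))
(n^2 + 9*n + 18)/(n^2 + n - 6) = (n + 6)/(n - 2)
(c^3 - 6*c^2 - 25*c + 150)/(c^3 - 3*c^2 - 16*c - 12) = (c^2 - 25)/(c^2 + 3*c + 2)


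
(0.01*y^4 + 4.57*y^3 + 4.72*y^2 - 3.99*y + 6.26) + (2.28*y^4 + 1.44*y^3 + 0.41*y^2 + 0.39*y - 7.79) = 2.29*y^4 + 6.01*y^3 + 5.13*y^2 - 3.6*y - 1.53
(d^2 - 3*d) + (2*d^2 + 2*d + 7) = 3*d^2 - d + 7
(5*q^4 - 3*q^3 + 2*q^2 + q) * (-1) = -5*q^4 + 3*q^3 - 2*q^2 - q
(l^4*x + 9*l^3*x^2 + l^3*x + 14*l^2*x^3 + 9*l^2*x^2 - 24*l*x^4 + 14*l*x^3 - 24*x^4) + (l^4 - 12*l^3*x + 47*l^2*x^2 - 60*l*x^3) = l^4*x + l^4 + 9*l^3*x^2 - 11*l^3*x + 14*l^2*x^3 + 56*l^2*x^2 - 24*l*x^4 - 46*l*x^3 - 24*x^4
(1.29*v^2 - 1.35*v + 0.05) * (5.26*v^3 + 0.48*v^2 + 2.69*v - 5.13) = 6.7854*v^5 - 6.4818*v^4 + 3.0851*v^3 - 10.2252*v^2 + 7.06*v - 0.2565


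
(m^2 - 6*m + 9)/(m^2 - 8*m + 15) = (m - 3)/(m - 5)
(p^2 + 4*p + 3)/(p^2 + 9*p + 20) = (p^2 + 4*p + 3)/(p^2 + 9*p + 20)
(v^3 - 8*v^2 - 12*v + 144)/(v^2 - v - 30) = (v^2 - 2*v - 24)/(v + 5)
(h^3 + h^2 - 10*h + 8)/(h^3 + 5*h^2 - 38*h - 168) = (h^2 - 3*h + 2)/(h^2 + h - 42)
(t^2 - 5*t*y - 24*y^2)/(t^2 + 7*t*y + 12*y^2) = (t - 8*y)/(t + 4*y)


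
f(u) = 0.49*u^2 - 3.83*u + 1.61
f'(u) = 0.98*u - 3.83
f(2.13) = -4.32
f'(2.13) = -1.74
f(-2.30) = 13.01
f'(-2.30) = -6.08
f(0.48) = -0.12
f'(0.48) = -3.36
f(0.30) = 0.51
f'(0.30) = -3.54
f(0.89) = -1.41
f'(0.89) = -2.96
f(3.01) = -5.48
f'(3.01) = -0.88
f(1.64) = -3.35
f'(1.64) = -2.22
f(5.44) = -4.72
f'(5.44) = 1.50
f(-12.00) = 118.13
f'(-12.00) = -15.59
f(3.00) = -5.47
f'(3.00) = -0.89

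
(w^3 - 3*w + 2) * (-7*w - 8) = -7*w^4 - 8*w^3 + 21*w^2 + 10*w - 16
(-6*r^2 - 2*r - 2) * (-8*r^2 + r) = 48*r^4 + 10*r^3 + 14*r^2 - 2*r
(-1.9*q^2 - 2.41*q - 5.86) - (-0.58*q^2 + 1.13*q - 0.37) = -1.32*q^2 - 3.54*q - 5.49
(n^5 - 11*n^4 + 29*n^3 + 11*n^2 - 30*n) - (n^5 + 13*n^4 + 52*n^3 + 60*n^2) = -24*n^4 - 23*n^3 - 49*n^2 - 30*n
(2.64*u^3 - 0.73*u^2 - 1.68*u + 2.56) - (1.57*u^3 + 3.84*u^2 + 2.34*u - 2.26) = 1.07*u^3 - 4.57*u^2 - 4.02*u + 4.82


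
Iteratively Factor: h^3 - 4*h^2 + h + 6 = (h + 1)*(h^2 - 5*h + 6) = (h - 2)*(h + 1)*(h - 3)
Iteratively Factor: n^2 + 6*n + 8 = (n + 4)*(n + 2)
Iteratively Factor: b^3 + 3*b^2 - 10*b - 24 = (b + 4)*(b^2 - b - 6) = (b - 3)*(b + 4)*(b + 2)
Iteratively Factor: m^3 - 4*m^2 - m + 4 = (m - 4)*(m^2 - 1) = (m - 4)*(m - 1)*(m + 1)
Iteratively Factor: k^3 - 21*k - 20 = (k + 4)*(k^2 - 4*k - 5) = (k - 5)*(k + 4)*(k + 1)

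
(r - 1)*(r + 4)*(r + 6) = r^3 + 9*r^2 + 14*r - 24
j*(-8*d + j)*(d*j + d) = -8*d^2*j^2 - 8*d^2*j + d*j^3 + d*j^2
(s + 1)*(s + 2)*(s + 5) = s^3 + 8*s^2 + 17*s + 10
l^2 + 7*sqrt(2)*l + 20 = (l + 2*sqrt(2))*(l + 5*sqrt(2))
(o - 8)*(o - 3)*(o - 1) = o^3 - 12*o^2 + 35*o - 24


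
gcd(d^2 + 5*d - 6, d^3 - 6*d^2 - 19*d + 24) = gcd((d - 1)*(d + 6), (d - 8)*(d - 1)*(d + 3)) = d - 1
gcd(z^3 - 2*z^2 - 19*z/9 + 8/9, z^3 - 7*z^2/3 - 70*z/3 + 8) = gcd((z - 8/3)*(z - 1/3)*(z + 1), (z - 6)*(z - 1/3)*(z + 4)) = z - 1/3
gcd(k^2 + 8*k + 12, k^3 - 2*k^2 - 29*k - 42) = k + 2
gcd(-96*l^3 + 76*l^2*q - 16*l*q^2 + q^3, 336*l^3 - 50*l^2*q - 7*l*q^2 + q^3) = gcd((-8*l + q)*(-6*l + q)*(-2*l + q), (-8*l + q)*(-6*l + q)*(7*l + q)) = 48*l^2 - 14*l*q + q^2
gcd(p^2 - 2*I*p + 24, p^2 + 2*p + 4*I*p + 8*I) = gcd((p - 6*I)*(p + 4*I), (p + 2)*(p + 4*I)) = p + 4*I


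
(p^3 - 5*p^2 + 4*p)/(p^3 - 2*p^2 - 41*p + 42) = p*(p - 4)/(p^2 - p - 42)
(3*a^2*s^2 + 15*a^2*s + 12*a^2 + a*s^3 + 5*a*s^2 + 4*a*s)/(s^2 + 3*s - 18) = a*(3*a*s^2 + 15*a*s + 12*a + s^3 + 5*s^2 + 4*s)/(s^2 + 3*s - 18)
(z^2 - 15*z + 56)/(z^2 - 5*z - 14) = (z - 8)/(z + 2)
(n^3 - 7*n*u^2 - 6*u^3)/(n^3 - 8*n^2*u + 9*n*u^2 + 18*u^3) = (-n - 2*u)/(-n + 6*u)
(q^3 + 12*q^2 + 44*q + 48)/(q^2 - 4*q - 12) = (q^2 + 10*q + 24)/(q - 6)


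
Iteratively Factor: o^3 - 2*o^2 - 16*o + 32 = (o - 4)*(o^2 + 2*o - 8) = (o - 4)*(o + 4)*(o - 2)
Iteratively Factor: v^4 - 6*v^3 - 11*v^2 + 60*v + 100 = (v + 2)*(v^3 - 8*v^2 + 5*v + 50) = (v - 5)*(v + 2)*(v^2 - 3*v - 10) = (v - 5)^2*(v + 2)*(v + 2)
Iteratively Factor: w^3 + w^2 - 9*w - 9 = (w + 3)*(w^2 - 2*w - 3) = (w - 3)*(w + 3)*(w + 1)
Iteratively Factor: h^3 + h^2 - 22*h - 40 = (h - 5)*(h^2 + 6*h + 8) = (h - 5)*(h + 4)*(h + 2)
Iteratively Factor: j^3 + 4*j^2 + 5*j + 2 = (j + 1)*(j^2 + 3*j + 2) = (j + 1)*(j + 2)*(j + 1)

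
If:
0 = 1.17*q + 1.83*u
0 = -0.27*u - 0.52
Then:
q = 3.01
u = -1.93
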